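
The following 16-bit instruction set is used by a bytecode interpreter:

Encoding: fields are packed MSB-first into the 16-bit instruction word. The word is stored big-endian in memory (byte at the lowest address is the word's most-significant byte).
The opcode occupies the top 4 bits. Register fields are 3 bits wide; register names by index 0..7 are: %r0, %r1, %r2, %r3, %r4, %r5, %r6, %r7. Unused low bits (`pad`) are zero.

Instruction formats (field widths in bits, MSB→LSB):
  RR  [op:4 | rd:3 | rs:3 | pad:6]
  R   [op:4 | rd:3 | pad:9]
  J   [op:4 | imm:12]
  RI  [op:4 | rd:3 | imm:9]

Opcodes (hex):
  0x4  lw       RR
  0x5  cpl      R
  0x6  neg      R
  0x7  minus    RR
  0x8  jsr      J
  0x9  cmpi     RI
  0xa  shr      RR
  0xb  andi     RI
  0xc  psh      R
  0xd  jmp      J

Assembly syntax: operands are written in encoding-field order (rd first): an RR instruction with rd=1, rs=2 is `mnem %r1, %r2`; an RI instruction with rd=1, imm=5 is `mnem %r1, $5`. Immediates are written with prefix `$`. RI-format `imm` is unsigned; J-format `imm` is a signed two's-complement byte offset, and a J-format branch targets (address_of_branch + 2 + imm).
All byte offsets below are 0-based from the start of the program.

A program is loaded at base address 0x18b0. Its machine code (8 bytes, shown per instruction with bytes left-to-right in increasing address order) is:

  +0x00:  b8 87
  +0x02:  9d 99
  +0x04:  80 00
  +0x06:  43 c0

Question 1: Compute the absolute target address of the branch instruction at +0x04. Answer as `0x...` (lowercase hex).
0x18b6

+0x04: 80 00 ⇒ word 0x8000 (big)
  opcode bits[15:12]=0x8: jsr/J
  imm: (w>>0)&0xfff=0x0 → $0
  target = base 0x18b0 + off 0x04 + 2 + imm 0 = 0x18b6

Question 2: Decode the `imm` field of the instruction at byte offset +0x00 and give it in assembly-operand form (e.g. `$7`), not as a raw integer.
+0x00: b8 87 ⇒ word 0xb887 (big)
  op=0xb887>>12=0xb ⇒ andi (RI)
  [11:9] rd=4 = %r4
  [8:0] imm=135 = $135

$135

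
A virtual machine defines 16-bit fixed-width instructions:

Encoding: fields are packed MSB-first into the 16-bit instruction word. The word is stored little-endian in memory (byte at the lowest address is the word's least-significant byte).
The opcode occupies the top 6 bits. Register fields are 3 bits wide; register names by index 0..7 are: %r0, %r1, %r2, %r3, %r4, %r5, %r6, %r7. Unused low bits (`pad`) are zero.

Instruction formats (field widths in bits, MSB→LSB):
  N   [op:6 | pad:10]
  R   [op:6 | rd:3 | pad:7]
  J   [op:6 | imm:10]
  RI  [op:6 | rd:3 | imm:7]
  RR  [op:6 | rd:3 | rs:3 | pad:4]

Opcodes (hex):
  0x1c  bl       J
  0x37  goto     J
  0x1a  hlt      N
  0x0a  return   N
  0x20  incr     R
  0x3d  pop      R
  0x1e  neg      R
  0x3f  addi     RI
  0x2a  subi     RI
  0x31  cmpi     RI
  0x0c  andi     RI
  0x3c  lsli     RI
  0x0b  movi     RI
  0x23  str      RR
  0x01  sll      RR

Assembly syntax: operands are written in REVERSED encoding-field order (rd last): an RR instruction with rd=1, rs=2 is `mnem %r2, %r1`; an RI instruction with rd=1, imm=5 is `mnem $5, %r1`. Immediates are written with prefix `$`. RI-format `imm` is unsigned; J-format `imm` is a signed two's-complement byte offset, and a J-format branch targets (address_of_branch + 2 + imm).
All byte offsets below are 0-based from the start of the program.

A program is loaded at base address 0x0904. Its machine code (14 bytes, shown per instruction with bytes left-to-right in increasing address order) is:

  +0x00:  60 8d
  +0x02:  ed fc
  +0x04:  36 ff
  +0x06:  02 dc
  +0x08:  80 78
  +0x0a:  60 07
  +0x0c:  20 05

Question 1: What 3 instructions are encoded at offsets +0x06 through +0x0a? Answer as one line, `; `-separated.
off 0x06: read 02 dc as little → 0xdc02
  top 6b → 0x37 → goto [J]
  imm: (w>>0)&0x3ff=0x2 → $2
off 0x08: read 80 78 as little → 0x7880
  top 6b → 0x1e → neg [R]
  rd: (w>>7)&0x7=0x1 → %r1
off 0x0a: read 60 07 as little → 0x0760
  top 6b → 0x1 → sll [RR]
  rd: (w>>7)&0x7=0x6 → %r6
  rs: (w>>4)&0x7=0x6 → %r6

goto $2; neg %r1; sll %r6, %r6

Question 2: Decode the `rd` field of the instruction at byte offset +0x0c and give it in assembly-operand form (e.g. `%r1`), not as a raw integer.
%r2

off 0x0c: read 20 05 as little → 0x0520
  op=0x0520>>10=0x1 ⇒ sll (RR)
  [9:7] rd=2 = %r2
  [6:4] rs=2 = %r2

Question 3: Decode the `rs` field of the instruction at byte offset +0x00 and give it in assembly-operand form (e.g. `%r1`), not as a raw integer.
%r6

+0x00: 60 8d ⇒ word 0x8d60 (little)
  opcode bits[15:10]=0x23: str/RR
  rd@[9:7]=0x2 ⇒ %r2
  rs@[6:4]=0x6 ⇒ %r6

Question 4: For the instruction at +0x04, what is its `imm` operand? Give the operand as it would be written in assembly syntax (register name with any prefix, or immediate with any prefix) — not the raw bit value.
$54

@+04  little-endian(36 ff) = 0xff36
  top 6b → 0x3f → addi [RI]
  [9:7] rd=6 = %r6
  [6:0] imm=54 = $54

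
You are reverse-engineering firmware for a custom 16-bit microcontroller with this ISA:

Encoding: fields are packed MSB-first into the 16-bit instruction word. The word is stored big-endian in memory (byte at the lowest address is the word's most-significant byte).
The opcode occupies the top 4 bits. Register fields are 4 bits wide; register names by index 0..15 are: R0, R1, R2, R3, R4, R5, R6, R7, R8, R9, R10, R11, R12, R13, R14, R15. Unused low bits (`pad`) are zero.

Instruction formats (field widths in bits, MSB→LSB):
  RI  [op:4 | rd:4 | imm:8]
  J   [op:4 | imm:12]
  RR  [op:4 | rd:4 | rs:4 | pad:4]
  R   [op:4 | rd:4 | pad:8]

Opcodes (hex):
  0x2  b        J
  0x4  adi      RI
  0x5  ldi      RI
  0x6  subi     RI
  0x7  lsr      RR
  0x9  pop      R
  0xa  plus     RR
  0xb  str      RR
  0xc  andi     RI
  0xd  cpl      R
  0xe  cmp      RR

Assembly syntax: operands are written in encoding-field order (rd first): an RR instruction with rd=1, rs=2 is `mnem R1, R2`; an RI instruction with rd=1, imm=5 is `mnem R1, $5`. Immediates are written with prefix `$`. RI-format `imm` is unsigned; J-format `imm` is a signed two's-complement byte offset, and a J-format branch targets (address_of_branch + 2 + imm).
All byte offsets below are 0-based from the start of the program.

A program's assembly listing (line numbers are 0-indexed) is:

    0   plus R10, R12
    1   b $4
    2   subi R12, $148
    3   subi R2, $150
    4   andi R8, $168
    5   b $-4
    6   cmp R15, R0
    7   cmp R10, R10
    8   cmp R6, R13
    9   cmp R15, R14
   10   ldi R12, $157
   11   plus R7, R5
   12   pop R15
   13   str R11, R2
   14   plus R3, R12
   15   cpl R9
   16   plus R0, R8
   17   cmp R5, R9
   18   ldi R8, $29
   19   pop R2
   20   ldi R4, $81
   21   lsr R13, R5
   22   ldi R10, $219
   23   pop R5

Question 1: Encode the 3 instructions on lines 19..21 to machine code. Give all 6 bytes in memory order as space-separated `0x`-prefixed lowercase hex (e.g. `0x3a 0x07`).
line 19 (pop): pack op=0x9:4|rd=2:4|pad=0:8 = 0x9200; big→ 92 00
line 20 (ldi): pack op=0x5:4|rd=4:4|imm=81:8 = 0x5451; big→ 54 51
line 21 (lsr): pack op=0x7:4|rd=13:4|rs=5:4|pad=0:4 = 0x7d50; big→ 7d 50

0x92 0x00 0x54 0x51 0x7d 0x50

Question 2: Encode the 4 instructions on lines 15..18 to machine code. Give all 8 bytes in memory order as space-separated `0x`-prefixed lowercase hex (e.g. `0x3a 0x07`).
line 15 (cpl): pack op=0xd:4|rd=9:4|pad=0:8 = 0xd900; big→ d9 00
line 16 (plus): pack op=0xa:4|rd=0:4|rs=8:4|pad=0:4 = 0xa080; big→ a0 80
line 17 (cmp): pack op=0xe:4|rd=5:4|rs=9:4|pad=0:4 = 0xe590; big→ e5 90
line 18 (ldi): pack op=0x5:4|rd=8:4|imm=29:8 = 0x581d; big→ 58 1d

0xd9 0x00 0xa0 0x80 0xe5 0x90 0x58 0x1d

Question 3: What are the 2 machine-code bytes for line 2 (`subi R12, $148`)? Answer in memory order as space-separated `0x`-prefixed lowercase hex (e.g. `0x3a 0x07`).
2. subi fields op=0x6:4|rd=12:4|imm=148:8 → word 6c94h → 6c 94

0x6c 0x94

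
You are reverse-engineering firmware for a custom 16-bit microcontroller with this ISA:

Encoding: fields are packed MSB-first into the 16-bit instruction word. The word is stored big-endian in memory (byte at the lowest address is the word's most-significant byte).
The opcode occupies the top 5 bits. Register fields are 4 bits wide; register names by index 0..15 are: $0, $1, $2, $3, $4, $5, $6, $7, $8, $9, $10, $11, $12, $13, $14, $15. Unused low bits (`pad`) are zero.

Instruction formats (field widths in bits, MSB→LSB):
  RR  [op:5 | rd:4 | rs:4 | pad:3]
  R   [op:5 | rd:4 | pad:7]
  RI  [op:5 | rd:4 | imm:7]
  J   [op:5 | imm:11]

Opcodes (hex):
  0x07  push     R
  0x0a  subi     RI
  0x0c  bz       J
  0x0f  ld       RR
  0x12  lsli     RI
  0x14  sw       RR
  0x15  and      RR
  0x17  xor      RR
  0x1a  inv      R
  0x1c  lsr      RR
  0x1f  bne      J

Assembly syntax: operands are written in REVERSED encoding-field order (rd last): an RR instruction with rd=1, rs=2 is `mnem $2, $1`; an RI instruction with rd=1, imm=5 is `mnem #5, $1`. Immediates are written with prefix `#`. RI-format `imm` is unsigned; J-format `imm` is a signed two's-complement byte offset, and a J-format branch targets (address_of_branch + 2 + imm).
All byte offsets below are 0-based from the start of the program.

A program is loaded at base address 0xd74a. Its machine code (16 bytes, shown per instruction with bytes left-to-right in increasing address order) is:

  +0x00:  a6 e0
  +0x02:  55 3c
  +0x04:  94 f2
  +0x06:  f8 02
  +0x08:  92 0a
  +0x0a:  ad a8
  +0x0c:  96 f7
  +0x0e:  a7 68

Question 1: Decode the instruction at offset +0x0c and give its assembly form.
lsli #119, $13

[0c] 96 f7 → 0x96f7
  top 5b → 0x12 → lsli [RI]
  [10:7] rd=13 = $13
  [6:0] imm=119 = #119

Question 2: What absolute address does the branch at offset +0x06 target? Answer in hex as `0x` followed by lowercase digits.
0xd754

[06] f8 02 → 0xf802
  opcode bits[15:11]=0x1f: bne/J
  [10:0] imm=2 = #2
  target = base 0xd74a + off 0x06 + 2 + imm 2 = 0xd754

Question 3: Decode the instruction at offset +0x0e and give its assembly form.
+0x0e: a7 68 ⇒ word 0xa768 (big)
  op=0xa768>>11=0x14 ⇒ sw (RR)
  rd@[10:7]=0xe ⇒ $14
  rs@[6:3]=0xd ⇒ $13

sw $13, $14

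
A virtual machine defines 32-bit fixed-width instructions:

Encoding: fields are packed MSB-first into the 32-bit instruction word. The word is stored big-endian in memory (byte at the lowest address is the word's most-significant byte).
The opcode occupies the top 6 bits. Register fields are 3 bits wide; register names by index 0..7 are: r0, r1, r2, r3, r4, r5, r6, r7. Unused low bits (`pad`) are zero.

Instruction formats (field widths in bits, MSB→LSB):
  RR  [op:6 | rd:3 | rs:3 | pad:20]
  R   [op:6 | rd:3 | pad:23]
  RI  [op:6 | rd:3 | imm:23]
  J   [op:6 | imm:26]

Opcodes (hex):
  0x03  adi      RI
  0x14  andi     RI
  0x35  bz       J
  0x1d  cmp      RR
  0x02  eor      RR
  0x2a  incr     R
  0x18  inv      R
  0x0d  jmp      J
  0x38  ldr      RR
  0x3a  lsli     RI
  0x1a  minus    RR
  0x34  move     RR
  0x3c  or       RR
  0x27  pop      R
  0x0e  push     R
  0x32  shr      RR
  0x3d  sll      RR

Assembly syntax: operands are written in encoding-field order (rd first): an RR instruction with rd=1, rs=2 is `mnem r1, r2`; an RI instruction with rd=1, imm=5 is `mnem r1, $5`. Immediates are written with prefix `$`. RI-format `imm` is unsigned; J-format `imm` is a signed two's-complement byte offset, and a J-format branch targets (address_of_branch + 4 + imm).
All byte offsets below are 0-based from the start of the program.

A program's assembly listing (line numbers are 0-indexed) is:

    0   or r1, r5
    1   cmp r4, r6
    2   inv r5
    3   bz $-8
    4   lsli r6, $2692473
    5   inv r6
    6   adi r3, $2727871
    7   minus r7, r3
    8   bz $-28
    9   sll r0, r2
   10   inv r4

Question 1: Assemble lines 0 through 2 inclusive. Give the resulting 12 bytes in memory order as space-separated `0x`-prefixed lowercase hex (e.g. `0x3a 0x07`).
line 0 (or): pack op=0x3c:6|rd=1:3|rs=5:3|pad=0:20 = 0xf0d00000; big→ f0 d0 00 00
line 1 (cmp): pack op=0x1d:6|rd=4:3|rs=6:3|pad=0:20 = 0x76600000; big→ 76 60 00 00
line 2 (inv): pack op=0x18:6|rd=5:3|pad=0:23 = 0x62800000; big→ 62 80 00 00

0xf0 0xd0 0x00 0x00 0x76 0x60 0x00 0x00 0x62 0x80 0x00 0x00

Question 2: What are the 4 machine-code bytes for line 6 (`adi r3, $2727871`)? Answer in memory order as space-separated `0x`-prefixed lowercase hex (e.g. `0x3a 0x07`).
0x0d 0xa9 0x9f 0xbf

L6: adi op=0x3:6|rd=3:3|imm=2727871:23 ⇒ 0x0da99fbf ⇒ big 0d a9 9f bf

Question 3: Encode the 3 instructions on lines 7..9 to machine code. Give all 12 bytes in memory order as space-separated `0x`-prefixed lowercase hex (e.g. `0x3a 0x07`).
7. minus fields op=0x1a:6|rd=7:3|rs=3:3|pad=0:20 → word 6bb00000h → 6b b0 00 00
8. bz fields op=0x35:6|imm=-28:26 → word d7ffffe4h → d7 ff ff e4
9. sll fields op=0x3d:6|rd=0:3|rs=2:3|pad=0:20 → word f4200000h → f4 20 00 00

0x6b 0xb0 0x00 0x00 0xd7 0xff 0xff 0xe4 0xf4 0x20 0x00 0x00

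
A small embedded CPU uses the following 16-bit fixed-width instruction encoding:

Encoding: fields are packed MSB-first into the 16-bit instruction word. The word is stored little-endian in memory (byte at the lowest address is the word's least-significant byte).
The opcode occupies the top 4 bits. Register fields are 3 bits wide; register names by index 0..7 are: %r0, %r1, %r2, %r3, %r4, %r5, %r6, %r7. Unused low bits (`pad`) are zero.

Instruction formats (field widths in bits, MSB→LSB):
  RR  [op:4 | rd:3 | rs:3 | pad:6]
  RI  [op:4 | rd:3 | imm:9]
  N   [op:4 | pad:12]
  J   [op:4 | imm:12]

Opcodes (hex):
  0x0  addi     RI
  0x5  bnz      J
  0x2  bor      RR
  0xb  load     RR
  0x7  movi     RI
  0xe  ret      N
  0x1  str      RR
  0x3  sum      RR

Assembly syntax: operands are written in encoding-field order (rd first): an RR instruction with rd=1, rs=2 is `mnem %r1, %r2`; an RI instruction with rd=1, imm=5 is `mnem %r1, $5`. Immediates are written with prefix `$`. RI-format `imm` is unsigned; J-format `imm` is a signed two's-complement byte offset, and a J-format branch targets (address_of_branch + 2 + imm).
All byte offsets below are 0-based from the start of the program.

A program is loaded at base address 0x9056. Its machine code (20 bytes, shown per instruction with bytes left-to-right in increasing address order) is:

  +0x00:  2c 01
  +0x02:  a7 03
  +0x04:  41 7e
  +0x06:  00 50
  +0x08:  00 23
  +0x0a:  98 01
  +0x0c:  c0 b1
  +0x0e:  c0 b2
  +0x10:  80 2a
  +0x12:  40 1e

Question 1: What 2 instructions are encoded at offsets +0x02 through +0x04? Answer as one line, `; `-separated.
addi %r1, $423; movi %r7, $65

[02] a7 03 → 0x03a7
  op=0x03a7>>12=0x0 ⇒ addi (RI)
  [11:9] rd=1 = %r1
  [8:0] imm=423 = $423
[04] 41 7e → 0x7e41
  op=0x7e41>>12=0x7 ⇒ movi (RI)
  [11:9] rd=7 = %r7
  [8:0] imm=65 = $65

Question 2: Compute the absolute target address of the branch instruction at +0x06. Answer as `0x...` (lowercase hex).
off 0x06: read 00 50 as little → 0x5000
  top 4b → 0x5 → bnz [J]
  imm: (w>>0)&0xfff=0x0 → $0
  target = base 0x9056 + off 0x06 + 2 + imm 0 = 0x905e

0x905e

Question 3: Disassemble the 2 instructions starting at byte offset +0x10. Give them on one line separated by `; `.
off 0x10: read 80 2a as little → 0x2a80
  opcode bits[15:12]=0x2: bor/RR
  rd@[11:9]=0x5 ⇒ %r5
  rs@[8:6]=0x2 ⇒ %r2
off 0x12: read 40 1e as little → 0x1e40
  opcode bits[15:12]=0x1: str/RR
  rd@[11:9]=0x7 ⇒ %r7
  rs@[8:6]=0x1 ⇒ %r1

bor %r5, %r2; str %r7, %r1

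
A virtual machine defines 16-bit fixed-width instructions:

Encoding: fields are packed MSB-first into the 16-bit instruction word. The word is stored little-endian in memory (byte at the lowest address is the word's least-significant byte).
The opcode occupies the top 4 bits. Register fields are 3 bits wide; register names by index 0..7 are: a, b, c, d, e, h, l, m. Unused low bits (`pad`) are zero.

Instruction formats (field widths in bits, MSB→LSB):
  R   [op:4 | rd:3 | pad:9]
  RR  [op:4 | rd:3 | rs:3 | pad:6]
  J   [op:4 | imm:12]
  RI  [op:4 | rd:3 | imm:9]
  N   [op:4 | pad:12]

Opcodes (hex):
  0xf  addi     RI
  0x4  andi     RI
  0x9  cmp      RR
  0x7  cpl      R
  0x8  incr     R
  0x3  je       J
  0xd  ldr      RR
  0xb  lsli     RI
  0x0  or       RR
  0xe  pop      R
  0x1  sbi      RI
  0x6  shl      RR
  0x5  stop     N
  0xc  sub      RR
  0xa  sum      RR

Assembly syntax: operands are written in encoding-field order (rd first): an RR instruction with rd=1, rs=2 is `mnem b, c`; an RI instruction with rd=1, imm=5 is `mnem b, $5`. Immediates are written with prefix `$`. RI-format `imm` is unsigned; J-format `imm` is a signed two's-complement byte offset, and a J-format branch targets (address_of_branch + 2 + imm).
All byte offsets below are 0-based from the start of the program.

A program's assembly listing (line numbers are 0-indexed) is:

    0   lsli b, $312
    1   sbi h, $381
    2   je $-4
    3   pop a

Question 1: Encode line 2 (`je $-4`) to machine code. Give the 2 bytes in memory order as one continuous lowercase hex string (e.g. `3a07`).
fc3f

L2: je op=0x3:4|imm=-4:12 ⇒ 0x3ffc ⇒ little fc 3f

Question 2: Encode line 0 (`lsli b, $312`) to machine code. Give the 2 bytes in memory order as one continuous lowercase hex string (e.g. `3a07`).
0. lsli fields op=0xb:4|rd=1:3|imm=312:9 → word b338h → 38 b3

38b3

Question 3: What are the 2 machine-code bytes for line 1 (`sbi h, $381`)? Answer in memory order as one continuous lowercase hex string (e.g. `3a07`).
1. sbi fields op=0x1:4|rd=5:3|imm=381:9 → word 1b7dh → 7d 1b

7d1b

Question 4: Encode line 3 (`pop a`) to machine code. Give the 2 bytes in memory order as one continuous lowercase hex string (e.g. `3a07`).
00e0

line 3 (pop): pack op=0xe:4|rd=0:3|pad=0:9 = 0xe000; little→ 00 e0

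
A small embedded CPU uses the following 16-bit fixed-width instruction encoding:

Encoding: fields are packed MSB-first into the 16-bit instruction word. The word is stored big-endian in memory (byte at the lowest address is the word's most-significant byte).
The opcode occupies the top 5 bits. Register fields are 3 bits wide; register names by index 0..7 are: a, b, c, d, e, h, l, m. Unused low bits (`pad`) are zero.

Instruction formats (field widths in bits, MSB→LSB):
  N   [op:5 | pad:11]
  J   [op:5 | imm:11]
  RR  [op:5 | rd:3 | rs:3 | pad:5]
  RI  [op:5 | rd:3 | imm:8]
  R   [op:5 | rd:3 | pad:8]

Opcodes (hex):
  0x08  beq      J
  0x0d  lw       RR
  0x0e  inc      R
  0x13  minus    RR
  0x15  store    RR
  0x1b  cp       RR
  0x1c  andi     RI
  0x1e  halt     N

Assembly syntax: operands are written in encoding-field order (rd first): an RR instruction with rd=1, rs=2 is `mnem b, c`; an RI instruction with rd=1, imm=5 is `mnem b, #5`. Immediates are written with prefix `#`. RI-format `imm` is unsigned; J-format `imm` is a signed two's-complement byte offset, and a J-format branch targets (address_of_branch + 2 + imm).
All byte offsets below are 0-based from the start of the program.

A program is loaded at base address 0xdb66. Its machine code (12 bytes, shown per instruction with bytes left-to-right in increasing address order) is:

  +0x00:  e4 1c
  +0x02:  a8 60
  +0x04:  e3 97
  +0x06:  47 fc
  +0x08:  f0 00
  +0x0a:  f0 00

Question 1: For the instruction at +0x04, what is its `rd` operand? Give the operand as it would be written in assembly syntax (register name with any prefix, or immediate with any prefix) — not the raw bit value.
d

off 0x04: read e3 97 as big → 0xe397
  top 5b → 0x1c → andi [RI]
  rd: (w>>8)&0x7=0x3 → d
  imm: (w>>0)&0xff=0x97 → #151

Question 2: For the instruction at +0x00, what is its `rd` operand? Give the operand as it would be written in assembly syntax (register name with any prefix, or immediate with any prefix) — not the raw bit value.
+0x00: e4 1c ⇒ word 0xe41c (big)
  op=0xe41c>>11=0x1c ⇒ andi (RI)
  rd@[10:8]=0x4 ⇒ e
  imm@[7:0]=0x1c ⇒ #28

e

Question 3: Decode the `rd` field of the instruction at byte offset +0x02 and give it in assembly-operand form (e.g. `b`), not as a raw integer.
a

@+02  big-endian(a8 60) = 0xa860
  top 5b → 0x15 → store [RR]
  [10:8] rd=0 = a
  [7:5] rs=3 = d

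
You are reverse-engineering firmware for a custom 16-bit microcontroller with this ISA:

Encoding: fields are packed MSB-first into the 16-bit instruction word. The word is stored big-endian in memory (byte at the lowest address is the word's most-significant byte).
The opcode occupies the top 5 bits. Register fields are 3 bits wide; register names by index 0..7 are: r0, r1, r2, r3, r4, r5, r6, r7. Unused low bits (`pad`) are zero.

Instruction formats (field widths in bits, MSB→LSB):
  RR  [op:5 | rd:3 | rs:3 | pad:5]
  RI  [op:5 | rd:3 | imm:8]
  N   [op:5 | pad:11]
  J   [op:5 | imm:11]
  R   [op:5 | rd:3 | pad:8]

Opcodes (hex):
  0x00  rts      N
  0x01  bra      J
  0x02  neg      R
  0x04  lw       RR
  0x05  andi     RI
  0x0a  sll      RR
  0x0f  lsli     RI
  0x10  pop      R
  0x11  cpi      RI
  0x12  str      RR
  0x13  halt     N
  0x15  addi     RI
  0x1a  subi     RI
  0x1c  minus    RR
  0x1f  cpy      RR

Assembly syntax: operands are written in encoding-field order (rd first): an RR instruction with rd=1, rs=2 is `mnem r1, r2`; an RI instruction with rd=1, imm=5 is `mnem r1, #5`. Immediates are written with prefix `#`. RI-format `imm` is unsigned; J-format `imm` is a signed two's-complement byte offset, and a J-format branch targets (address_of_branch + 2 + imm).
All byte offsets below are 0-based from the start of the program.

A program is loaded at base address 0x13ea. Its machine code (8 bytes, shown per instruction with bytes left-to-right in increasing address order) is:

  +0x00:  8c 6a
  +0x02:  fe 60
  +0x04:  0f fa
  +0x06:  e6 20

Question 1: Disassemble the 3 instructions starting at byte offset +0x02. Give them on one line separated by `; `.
off 0x02: read fe 60 as big → 0xfe60
  op=0xfe60>>11=0x1f ⇒ cpy (RR)
  rd: (w>>8)&0x7=0x6 → r6
  rs: (w>>5)&0x7=0x3 → r3
off 0x04: read 0f fa as big → 0x0ffa
  op=0x0ffa>>11=0x1 ⇒ bra (J)
  imm: (w>>0)&0x7ff=0x7fa (s11→-6) → #-6
off 0x06: read e6 20 as big → 0xe620
  op=0xe620>>11=0x1c ⇒ minus (RR)
  rd: (w>>8)&0x7=0x6 → r6
  rs: (w>>5)&0x7=0x1 → r1

cpy r6, r3; bra #-6; minus r6, r1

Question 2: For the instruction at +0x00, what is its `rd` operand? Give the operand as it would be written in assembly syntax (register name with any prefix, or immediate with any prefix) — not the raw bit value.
r4

off 0x00: read 8c 6a as big → 0x8c6a
  top 5b → 0x11 → cpi [RI]
  [10:8] rd=4 = r4
  [7:0] imm=106 = #106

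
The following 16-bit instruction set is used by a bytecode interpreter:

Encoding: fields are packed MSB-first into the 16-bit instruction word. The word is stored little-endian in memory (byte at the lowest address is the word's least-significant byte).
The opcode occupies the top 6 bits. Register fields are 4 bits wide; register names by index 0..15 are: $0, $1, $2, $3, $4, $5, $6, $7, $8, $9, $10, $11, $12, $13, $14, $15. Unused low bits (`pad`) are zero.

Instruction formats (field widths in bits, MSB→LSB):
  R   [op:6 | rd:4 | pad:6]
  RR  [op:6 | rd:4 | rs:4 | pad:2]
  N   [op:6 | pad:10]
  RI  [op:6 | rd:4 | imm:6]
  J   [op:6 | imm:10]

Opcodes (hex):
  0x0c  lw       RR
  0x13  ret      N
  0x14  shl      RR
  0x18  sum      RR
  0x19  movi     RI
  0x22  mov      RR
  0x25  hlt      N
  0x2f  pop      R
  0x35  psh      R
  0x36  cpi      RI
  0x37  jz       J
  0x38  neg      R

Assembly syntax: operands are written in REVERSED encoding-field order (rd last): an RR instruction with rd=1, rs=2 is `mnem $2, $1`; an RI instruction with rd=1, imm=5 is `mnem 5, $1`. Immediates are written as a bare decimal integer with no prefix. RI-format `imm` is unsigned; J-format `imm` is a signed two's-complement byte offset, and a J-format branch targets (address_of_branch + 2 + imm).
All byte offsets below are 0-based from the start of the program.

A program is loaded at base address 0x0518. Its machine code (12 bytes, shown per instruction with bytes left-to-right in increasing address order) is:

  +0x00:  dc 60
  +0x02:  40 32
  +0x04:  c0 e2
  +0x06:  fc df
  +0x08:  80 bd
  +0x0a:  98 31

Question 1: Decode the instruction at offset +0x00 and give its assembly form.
sum $7, $3

@+00  little-endian(dc 60) = 0x60dc
  opcode bits[15:10]=0x18: sum/RR
  [9:6] rd=3 = $3
  [5:2] rs=7 = $7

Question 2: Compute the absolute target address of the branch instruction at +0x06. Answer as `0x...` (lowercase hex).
0x051c

@+06  little-endian(fc df) = 0xdffc
  top 6b → 0x37 → jz [J]
  imm: (w>>0)&0x3ff=0x3fc (s10→-4) → -4
  target = base 0x0518 + off 0x06 + 2 + imm -4 = 0x051c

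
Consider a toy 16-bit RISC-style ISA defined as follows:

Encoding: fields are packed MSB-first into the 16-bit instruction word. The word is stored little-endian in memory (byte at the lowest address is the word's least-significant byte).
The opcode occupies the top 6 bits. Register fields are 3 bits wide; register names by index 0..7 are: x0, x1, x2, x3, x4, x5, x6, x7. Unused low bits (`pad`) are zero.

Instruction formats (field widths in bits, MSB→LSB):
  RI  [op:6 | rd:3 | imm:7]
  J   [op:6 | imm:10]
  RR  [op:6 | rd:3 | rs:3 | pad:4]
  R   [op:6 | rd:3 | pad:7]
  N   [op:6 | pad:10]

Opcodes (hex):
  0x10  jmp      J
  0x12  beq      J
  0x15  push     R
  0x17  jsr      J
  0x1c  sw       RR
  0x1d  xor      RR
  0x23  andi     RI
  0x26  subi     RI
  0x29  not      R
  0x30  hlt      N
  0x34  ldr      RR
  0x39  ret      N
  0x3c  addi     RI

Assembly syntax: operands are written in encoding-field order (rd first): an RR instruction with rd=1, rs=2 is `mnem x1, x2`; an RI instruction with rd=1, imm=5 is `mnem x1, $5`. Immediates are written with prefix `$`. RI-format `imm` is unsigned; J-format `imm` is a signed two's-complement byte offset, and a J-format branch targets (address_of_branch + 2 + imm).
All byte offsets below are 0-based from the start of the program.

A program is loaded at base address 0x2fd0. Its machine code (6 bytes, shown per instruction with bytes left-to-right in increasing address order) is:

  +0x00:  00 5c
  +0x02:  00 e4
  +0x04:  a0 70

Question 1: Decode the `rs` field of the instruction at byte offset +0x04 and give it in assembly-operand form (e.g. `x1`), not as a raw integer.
[04] a0 70 → 0x70a0
  op=0x70a0>>10=0x1c ⇒ sw (RR)
  rd: (w>>7)&0x7=0x1 → x1
  rs: (w>>4)&0x7=0x2 → x2

x2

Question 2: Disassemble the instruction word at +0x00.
jsr $0

@+00  little-endian(00 5c) = 0x5c00
  op=0x5c00>>10=0x17 ⇒ jsr (J)
  imm@[9:0]=0x0 ⇒ $0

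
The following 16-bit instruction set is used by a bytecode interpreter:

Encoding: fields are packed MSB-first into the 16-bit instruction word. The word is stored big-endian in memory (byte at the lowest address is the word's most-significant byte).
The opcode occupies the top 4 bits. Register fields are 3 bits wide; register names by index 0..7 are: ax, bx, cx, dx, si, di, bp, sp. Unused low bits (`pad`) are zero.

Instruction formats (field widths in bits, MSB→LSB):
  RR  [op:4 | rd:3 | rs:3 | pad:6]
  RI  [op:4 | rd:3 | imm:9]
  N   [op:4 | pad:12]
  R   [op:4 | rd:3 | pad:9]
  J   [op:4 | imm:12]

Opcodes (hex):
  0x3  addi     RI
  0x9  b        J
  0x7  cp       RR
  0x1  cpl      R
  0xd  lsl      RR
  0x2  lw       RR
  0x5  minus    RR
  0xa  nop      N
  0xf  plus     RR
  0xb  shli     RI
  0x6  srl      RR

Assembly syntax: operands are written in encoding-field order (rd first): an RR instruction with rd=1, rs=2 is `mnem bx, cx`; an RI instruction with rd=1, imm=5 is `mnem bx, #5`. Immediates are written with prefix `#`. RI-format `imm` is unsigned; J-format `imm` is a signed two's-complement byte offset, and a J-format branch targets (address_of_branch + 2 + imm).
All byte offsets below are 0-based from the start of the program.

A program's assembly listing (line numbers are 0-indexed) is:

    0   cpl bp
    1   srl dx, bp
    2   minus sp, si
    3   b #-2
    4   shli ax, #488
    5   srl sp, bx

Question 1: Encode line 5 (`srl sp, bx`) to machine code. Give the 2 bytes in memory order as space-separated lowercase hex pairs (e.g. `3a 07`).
L5: srl op=0x6:4|rd=7:3|rs=1:3|pad=0:6 ⇒ 0x6e40 ⇒ big 6e 40

6e 40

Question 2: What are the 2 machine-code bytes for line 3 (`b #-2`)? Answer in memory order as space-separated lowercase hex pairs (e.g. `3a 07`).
9f fe

line 3 (b): pack op=0x9:4|imm=-2:12 = 0x9ffe; big→ 9f fe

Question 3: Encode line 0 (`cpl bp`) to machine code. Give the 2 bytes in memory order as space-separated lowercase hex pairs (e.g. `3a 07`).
1c 00

L0: cpl op=0x1:4|rd=6:3|pad=0:9 ⇒ 0x1c00 ⇒ big 1c 00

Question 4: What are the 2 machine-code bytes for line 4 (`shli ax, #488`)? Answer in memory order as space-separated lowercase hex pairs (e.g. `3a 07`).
b1 e8

4. shli fields op=0xb:4|rd=0:3|imm=488:9 → word b1e8h → b1 e8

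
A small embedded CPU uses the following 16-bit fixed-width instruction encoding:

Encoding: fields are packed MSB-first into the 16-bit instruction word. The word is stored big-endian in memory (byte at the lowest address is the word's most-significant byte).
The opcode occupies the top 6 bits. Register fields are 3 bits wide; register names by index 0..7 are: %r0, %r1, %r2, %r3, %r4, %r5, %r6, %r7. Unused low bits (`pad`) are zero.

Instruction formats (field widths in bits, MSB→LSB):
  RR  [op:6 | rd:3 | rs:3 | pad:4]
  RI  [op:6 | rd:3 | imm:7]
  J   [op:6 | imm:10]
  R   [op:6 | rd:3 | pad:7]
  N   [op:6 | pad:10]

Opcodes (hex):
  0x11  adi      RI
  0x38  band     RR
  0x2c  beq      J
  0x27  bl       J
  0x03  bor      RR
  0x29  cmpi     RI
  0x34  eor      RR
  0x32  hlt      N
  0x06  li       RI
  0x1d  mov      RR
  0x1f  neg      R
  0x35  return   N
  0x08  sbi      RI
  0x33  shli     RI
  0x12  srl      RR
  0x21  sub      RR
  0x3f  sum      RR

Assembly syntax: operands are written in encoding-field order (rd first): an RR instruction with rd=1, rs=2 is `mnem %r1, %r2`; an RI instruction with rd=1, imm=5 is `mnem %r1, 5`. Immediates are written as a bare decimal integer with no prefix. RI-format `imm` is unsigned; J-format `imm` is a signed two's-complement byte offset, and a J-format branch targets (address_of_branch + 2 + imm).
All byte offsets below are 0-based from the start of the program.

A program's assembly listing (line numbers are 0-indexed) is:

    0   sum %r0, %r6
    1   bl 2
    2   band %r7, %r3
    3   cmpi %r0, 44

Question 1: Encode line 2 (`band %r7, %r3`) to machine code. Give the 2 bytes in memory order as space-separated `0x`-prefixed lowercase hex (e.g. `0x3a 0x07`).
2. band fields op=0x38:6|rd=7:3|rs=3:3|pad=0:4 → word e3b0h → e3 b0

0xe3 0xb0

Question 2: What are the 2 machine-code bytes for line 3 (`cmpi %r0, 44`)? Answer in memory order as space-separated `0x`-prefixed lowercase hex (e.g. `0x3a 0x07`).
3. cmpi fields op=0x29:6|rd=0:3|imm=44:7 → word a42ch → a4 2c

0xa4 0x2c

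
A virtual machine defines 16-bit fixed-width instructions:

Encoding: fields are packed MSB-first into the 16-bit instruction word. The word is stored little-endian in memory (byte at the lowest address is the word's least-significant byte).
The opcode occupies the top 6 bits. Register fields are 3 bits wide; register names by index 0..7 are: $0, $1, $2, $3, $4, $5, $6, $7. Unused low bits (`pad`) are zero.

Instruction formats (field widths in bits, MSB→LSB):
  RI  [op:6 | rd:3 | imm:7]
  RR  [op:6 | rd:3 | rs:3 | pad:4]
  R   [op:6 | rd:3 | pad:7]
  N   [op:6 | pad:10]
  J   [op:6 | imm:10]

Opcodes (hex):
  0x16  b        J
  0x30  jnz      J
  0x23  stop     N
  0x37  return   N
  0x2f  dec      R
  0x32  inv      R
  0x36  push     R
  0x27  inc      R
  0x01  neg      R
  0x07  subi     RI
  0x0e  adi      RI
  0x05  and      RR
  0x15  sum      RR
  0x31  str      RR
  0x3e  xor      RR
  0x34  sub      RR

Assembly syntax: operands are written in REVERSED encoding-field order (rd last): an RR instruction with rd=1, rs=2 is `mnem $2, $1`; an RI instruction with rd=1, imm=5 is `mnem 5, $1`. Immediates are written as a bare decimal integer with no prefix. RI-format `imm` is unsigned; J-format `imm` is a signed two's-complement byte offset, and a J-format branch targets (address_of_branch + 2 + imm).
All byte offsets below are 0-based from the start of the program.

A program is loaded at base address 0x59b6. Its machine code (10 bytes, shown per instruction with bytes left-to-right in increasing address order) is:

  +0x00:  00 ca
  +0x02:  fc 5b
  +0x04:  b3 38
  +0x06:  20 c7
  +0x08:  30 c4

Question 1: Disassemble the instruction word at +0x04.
+0x04: b3 38 ⇒ word 0x38b3 (little)
  top 6b → 0xe → adi [RI]
  [9:7] rd=1 = $1
  [6:0] imm=51 = 51

adi 51, $1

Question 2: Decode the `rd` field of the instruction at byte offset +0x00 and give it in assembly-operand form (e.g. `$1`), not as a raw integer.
+0x00: 00 ca ⇒ word 0xca00 (little)
  op=0xca00>>10=0x32 ⇒ inv (R)
  rd: (w>>7)&0x7=0x4 → $4

$4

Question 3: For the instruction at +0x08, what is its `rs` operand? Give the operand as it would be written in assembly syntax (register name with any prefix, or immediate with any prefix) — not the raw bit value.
$3

[08] 30 c4 → 0xc430
  opcode bits[15:10]=0x31: str/RR
  rd: (w>>7)&0x7=0x0 → $0
  rs: (w>>4)&0x7=0x3 → $3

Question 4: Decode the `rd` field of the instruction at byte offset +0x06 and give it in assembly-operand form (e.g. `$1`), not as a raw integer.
$6

[06] 20 c7 → 0xc720
  top 6b → 0x31 → str [RR]
  rd: (w>>7)&0x7=0x6 → $6
  rs: (w>>4)&0x7=0x2 → $2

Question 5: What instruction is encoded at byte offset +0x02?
b -4

+0x02: fc 5b ⇒ word 0x5bfc (little)
  op=0x5bfc>>10=0x16 ⇒ b (J)
  imm@[9:0]=0x3fc (s10→-4) ⇒ -4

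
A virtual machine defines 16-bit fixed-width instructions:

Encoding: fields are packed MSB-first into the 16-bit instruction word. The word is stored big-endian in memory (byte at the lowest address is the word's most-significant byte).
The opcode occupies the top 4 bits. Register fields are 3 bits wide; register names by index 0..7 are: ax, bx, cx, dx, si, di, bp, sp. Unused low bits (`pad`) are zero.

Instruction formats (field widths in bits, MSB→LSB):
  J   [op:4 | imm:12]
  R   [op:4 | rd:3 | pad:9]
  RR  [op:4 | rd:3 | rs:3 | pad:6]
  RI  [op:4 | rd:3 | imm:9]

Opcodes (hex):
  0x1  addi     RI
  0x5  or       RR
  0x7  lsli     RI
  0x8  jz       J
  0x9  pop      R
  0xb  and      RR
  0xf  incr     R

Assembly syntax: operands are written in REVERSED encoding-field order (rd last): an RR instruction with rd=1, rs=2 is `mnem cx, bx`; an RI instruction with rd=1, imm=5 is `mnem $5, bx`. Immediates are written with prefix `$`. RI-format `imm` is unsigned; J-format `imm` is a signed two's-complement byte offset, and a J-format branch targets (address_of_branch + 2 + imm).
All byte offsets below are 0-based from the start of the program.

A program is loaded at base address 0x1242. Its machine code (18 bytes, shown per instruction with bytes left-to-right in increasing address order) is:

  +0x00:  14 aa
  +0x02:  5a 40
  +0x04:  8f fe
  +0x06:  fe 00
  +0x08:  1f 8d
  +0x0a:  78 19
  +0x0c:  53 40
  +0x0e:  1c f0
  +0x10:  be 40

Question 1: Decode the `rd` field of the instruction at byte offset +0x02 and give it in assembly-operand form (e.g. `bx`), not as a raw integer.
off 0x02: read 5a 40 as big → 0x5a40
  opcode bits[15:12]=0x5: or/RR
  rd@[11:9]=0x5 ⇒ di
  rs@[8:6]=0x1 ⇒ bx

di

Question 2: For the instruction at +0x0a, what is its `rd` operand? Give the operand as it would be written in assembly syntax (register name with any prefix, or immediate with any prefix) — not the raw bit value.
@+0a  big-endian(78 19) = 0x7819
  top 4b → 0x7 → lsli [RI]
  rd: (w>>9)&0x7=0x4 → si
  imm: (w>>0)&0x1ff=0x19 → $25

si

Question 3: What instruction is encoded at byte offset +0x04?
[04] 8f fe → 0x8ffe
  opcode bits[15:12]=0x8: jz/J
  [11:0] imm=4094 (s12→-2) = $-2

jz $-2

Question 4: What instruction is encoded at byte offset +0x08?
[08] 1f 8d → 0x1f8d
  op=0x1f8d>>12=0x1 ⇒ addi (RI)
  [11:9] rd=7 = sp
  [8:0] imm=397 = $397

addi $397, sp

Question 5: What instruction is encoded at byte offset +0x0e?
[0e] 1c f0 → 0x1cf0
  op=0x1cf0>>12=0x1 ⇒ addi (RI)
  [11:9] rd=6 = bp
  [8:0] imm=240 = $240

addi $240, bp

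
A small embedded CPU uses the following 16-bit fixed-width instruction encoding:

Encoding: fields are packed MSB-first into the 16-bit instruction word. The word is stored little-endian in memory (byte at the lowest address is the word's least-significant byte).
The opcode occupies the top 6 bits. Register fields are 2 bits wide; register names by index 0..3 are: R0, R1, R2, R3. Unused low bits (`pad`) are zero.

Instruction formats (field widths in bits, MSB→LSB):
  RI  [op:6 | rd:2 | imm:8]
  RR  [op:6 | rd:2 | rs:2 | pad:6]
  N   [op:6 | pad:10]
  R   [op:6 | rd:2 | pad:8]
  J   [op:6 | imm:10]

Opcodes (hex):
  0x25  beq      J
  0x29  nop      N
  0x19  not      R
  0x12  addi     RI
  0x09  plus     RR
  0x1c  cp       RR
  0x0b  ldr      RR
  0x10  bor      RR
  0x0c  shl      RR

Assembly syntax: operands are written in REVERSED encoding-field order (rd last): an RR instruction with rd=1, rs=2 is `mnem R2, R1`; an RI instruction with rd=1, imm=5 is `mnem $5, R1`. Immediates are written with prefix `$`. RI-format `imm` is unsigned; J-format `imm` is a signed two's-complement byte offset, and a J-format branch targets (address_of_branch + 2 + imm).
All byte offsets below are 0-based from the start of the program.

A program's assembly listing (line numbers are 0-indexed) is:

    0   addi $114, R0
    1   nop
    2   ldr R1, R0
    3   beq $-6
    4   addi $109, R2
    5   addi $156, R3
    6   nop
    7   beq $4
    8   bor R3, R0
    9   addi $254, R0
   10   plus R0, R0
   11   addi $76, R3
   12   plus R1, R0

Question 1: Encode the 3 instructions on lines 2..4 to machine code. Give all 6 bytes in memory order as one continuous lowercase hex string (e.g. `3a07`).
402cfa976d4a

L2: ldr op=0xb:6|rd=0:2|rs=1:2|pad=0:6 ⇒ 0x2c40 ⇒ little 40 2c
L3: beq op=0x25:6|imm=-6:10 ⇒ 0x97fa ⇒ little fa 97
L4: addi op=0x12:6|rd=2:2|imm=109:8 ⇒ 0x4a6d ⇒ little 6d 4a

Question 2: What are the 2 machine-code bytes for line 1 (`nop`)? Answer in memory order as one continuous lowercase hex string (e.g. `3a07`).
00a4

L1: nop op=0x29:6|pad=0:10 ⇒ 0xa400 ⇒ little 00 a4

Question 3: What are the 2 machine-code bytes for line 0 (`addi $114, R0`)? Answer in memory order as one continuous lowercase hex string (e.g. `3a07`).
0. addi fields op=0x12:6|rd=0:2|imm=114:8 → word 4872h → 72 48

7248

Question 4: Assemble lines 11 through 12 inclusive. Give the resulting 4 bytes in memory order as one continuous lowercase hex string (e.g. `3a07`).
4c4b4024

11. addi fields op=0x12:6|rd=3:2|imm=76:8 → word 4b4ch → 4c 4b
12. plus fields op=0x9:6|rd=0:2|rs=1:2|pad=0:6 → word 2440h → 40 24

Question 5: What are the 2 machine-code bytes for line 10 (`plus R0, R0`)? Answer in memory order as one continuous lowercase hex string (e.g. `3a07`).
0024

10. plus fields op=0x9:6|rd=0:2|rs=0:2|pad=0:6 → word 2400h → 00 24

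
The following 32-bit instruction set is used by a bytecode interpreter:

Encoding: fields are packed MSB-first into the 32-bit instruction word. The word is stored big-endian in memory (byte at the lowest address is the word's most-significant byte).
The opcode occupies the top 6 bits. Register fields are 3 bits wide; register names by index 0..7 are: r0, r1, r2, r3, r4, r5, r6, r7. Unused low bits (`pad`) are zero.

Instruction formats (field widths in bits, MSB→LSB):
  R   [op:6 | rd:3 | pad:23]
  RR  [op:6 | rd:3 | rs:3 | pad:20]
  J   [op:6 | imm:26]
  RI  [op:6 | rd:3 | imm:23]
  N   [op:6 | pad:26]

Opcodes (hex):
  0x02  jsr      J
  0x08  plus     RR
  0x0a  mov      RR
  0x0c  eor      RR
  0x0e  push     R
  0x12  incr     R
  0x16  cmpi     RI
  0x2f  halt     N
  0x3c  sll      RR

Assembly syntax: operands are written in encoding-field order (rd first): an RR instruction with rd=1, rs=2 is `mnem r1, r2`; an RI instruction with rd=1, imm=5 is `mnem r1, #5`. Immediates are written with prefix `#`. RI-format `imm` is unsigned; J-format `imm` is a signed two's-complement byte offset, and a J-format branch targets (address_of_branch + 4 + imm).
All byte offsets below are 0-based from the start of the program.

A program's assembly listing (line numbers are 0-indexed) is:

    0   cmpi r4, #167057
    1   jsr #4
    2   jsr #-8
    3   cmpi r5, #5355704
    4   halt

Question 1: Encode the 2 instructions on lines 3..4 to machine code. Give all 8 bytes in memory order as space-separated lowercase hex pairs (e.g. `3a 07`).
5a d1 b8 b8 bc 00 00 00

3. cmpi fields op=0x16:6|rd=5:3|imm=5355704:23 → word 5ad1b8b8h → 5a d1 b8 b8
4. halt fields op=0x2f:6|pad=0:26 → word bc000000h → bc 00 00 00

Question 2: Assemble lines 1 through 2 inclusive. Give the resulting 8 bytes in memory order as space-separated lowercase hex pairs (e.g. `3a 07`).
08 00 00 04 0b ff ff f8

L1: jsr op=0x2:6|imm=4:26 ⇒ 0x08000004 ⇒ big 08 00 00 04
L2: jsr op=0x2:6|imm=-8:26 ⇒ 0x0bfffff8 ⇒ big 0b ff ff f8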